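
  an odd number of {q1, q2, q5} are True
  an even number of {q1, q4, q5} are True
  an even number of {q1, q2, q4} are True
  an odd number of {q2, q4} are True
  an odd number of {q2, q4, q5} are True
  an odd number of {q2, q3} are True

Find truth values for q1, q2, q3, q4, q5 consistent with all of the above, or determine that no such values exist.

q1=T; q2=F; q3=T; q4=T; q5=F

{q1, q2, q5}: 1 true → odd ✓
{q1, q4, q5}: 2 true → even ✓
{q1, q2, q4}: 2 true → even ✓
{q2, q4}: 1 true → odd ✓
{q2, q4, q5}: 1 true → odd ✓
{q2, q3}: 1 true → odd ✓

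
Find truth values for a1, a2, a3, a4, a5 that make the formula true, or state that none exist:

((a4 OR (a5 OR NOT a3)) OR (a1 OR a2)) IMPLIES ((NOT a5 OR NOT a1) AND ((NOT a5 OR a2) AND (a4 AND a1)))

a1 = True, a2 = True, a3 = False, a4 = True, a5 = False

  ((a4 OR (a5 OR NOT a3)) OR (a1 OR a2)) IMPLIES ((NOT a5 OR NOT a1) AND ((NOT a5 OR a2) AND (a4 AND a1))) = True
    (a4 OR (a5 OR NOT a3)) OR (a1 OR a2) = True
      a4 OR (a5 OR NOT a3) = True
        a5 OR NOT a3 = True
          NOT a3 = True
      a1 OR a2 = True
    (NOT a5 OR NOT a1) AND ((NOT a5 OR a2) AND (a4 AND a1)) = True
      NOT a5 OR NOT a1 = True
        NOT a5 = True
        NOT a1 = False
      (NOT a5 OR a2) AND (a4 AND a1) = True
        NOT a5 OR a2 = True
          NOT a5 = True
        a4 AND a1 = True
The formula evaluates to True.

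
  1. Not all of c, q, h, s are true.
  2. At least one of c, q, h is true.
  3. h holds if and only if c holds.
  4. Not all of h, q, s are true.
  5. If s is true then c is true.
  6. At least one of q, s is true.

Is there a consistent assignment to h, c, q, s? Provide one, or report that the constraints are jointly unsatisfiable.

h = True; c = True; q = True; s = False

  (1) {c, q, h, s}: 3/4 true — not all ✓
  (2) {c, q, h}: 3 true — at least one ✓
  (3) h=T, c=T — same ✓
  (4) {h, q, s}: 2/3 true — not all ✓
  (5) s=F ⇒ c: vacuous ✓
  (6) {q, s}: 1 true — at least one ✓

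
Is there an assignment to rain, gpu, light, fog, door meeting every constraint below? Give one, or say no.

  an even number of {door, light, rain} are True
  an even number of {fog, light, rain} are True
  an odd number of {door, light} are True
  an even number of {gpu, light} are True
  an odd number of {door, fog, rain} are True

rain=T; gpu=F; light=F; fog=T; door=T

{door, light, rain}: 2 true → even ✓
{fog, light, rain}: 2 true → even ✓
{door, light}: 1 true → odd ✓
{gpu, light}: 0 true → even ✓
{door, fog, rain}: 3 true → odd ✓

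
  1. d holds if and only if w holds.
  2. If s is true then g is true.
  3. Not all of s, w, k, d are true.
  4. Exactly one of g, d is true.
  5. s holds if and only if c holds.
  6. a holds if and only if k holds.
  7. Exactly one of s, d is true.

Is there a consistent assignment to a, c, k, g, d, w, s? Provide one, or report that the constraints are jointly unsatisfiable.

a: False, c: False, k: False, g: False, d: True, w: True, s: False

  (1) d=T, w=T — same ✓
  (2) s=F ⇒ g: vacuous ✓
  (3) {s, w, k, d}: 2/4 true — not all ✓
  (4) {g, d}: 1 true — exactly one ✓
  (5) s=F, c=F — same ✓
  (6) a=F, k=F — same ✓
  (7) {s, d}: 1 true — exactly one ✓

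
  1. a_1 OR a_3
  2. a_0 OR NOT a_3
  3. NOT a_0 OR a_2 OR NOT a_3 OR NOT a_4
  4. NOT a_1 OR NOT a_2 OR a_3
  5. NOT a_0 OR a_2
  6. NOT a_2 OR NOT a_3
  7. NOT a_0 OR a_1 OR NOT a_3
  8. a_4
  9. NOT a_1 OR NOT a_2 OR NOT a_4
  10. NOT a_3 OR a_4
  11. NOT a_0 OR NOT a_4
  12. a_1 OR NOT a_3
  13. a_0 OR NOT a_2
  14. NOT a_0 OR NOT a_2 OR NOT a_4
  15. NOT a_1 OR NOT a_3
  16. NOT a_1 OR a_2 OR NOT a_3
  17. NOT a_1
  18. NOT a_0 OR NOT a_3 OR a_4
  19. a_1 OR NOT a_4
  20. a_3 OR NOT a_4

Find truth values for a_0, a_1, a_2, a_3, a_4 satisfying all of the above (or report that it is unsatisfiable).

UNSATISFIABLE

Case a_1 = True:
  Clause (NOT a_1) is falsified — contradiction.
Case a_1 = False:
  (a_1 OR a_3) forces a_3 = True.
  Clause (a_1 OR NOT a_3) is falsified — contradiction.
Both cases fail, so the formula is unsatisfiable.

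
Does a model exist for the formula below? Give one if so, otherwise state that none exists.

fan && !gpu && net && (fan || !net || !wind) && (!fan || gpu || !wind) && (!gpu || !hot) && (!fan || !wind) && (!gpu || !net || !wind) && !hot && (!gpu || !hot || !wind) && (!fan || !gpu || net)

Unit clause (fan) forces fan = True.
Unit clause (!gpu) forces gpu = False.
Unit clause (net) forces net = True.
In (!fan || gpu || !wind) only !wind is left, so wind = False.
Unit clause (!hot) forces hot = False.
All clauses satisfied.

net = True, fan = True, gpu = False, hot = False, wind = False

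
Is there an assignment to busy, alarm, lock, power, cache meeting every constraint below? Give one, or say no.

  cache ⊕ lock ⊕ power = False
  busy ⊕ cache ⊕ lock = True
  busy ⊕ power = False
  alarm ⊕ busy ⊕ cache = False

Unsatisfiable — no assignment works.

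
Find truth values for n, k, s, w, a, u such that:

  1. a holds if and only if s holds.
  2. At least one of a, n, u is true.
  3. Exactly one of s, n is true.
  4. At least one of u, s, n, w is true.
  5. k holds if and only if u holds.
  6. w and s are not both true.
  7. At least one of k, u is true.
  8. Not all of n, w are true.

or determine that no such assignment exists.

n: False; k: True; s: True; w: False; a: True; u: True

  (1) a=T, s=T — same ✓
  (2) {a, n, u}: 2 true — at least one ✓
  (3) {s, n}: 1 true — exactly one ✓
  (4) {u, s, n, w}: 2 true — at least one ✓
  (5) k=T, u=T — same ✓
  (6) w=F, s=T — not both ✓
  (7) {k, u}: 2 true — at least one ✓
  (8) {n, w}: 0/2 true — not all ✓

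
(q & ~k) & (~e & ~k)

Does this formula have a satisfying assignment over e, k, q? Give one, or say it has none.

e = False, k = False, q = True

  q & ~k = True
    ~k = True
  ~e & ~k = True
    ~e = True
    ~k = True
Both conjuncts True, so the formula holds.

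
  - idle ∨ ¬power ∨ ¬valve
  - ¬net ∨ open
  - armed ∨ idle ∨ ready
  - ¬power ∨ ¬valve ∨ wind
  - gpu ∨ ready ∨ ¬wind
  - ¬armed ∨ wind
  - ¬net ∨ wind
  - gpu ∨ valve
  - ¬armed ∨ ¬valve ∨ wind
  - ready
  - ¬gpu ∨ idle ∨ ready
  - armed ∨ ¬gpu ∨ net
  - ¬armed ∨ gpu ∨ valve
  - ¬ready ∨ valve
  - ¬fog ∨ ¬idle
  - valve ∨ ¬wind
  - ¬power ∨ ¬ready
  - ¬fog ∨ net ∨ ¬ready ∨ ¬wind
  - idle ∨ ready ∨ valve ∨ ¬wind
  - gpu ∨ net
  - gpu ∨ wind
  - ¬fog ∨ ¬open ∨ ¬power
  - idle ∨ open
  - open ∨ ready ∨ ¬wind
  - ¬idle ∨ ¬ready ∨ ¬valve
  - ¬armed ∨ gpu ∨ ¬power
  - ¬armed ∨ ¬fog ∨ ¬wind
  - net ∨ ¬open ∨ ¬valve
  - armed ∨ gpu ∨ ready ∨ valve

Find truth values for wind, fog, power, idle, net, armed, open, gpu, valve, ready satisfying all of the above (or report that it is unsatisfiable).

wind: True; fog: False; power: False; idle: False; net: True; armed: True; open: True; gpu: False; valve: True; ready: True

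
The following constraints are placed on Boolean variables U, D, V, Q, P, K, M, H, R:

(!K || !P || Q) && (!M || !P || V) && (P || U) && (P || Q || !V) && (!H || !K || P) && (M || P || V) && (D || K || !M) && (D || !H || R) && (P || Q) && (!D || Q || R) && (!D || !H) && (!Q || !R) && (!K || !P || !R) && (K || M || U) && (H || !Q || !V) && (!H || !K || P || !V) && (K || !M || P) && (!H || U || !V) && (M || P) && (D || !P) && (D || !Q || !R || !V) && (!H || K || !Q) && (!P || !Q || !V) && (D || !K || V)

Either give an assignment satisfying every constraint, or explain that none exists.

U = False, D = True, V = True, Q = False, P = True, K = False, M = True, H = False, R = True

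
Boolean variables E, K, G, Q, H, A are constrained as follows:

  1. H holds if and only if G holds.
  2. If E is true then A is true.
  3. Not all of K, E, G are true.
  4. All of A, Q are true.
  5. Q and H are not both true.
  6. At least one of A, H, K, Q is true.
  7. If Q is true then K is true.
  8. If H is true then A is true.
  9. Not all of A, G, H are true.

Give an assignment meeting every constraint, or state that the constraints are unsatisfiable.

E: True, K: True, G: False, Q: True, H: False, A: True

  (1) H=F, G=F — same ✓
  (2) E=T ⇒ A: T ✓
  (3) {K, E, G}: 2/3 true — not all ✓
  (4) {A, Q}: all 2 true ✓
  (5) Q=T, H=F — not both ✓
  (6) {A, H, K, Q}: 3 true — at least one ✓
  (7) Q=T ⇒ K: T ✓
  (8) H=F ⇒ A: vacuous ✓
  (9) {A, G, H}: 1/3 true — not all ✓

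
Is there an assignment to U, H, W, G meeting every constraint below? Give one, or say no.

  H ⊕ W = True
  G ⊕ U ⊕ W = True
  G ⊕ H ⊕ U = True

UNSATISFIABLE

Adding constraints 1, 2, 3 mod 2: every variable appears an even number of times on the left, so the left side is 0.
But the right sides sum to 1 (mod 2). 0 ≠ 1 — the system is inconsistent.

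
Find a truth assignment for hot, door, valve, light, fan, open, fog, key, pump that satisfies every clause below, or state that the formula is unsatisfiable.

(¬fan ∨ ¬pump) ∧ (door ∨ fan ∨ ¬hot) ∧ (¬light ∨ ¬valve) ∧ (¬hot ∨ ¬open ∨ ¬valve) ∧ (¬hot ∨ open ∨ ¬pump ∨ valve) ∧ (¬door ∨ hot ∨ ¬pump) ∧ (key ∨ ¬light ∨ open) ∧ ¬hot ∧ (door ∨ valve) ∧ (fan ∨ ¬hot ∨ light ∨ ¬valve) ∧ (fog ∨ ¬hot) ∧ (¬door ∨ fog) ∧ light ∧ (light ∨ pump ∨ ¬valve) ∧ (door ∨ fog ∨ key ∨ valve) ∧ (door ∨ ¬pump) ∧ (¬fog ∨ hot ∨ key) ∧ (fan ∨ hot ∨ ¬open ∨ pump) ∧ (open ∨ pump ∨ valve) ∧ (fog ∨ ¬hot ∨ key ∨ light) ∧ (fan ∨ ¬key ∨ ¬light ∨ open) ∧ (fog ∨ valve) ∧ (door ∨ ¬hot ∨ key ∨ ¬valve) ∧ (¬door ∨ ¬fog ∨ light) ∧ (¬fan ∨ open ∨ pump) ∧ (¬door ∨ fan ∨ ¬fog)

hot: False; door: True; valve: False; light: True; fan: True; open: True; fog: True; key: True; pump: False

Unit clause (¬hot) forces hot = False.
Unit clause (light) forces light = True.
In (¬light ∨ ¬valve) only ¬valve is left, so valve = False.
In (door ∨ valve) only door is left, so door = True.
In (¬door ∨ fog) only fog is left, so fog = True.
In (¬fog ∨ hot ∨ key) only key is left, so key = True.
In (¬door ∨ fan ∨ ¬fog) only fan is left, so fan = True.
In (¬fan ∨ ¬pump) only ¬pump is left, so pump = False.
In (open ∨ pump ∨ valve) only open is left, so open = True.
All clauses satisfied.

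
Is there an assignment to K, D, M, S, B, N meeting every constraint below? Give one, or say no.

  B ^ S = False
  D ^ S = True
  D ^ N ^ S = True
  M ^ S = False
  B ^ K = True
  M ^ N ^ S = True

Unsatisfiable — no assignment works.

Adding constraints 2, 3, 4, 6 mod 2: every variable appears an even number of times on the left, so the left side is 0.
But the right sides sum to 1 (mod 2). 0 ≠ 1 — the system is inconsistent.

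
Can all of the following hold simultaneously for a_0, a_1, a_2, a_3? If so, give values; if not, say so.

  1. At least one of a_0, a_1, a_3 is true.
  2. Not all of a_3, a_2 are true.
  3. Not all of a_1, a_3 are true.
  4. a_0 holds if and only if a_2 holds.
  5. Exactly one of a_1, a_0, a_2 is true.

a_0 = False, a_1 = True, a_2 = False, a_3 = False

  (1) {a_0, a_1, a_3}: 1 true — at least one ✓
  (2) {a_3, a_2}: 0/2 true — not all ✓
  (3) {a_1, a_3}: 1/2 true — not all ✓
  (4) a_0=F, a_2=F — same ✓
  (5) {a_1, a_0, a_2}: 1 true — exactly one ✓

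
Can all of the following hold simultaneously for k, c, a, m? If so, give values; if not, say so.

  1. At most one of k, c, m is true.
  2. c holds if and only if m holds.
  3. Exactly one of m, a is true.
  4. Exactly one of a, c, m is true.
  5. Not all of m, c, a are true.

k: True, c: False, a: True, m: False

  (1) {k, c, m}: 1 true — at most one ✓
  (2) c=F, m=F — same ✓
  (3) {m, a}: 1 true — exactly one ✓
  (4) {a, c, m}: 1 true — exactly one ✓
  (5) {m, c, a}: 1/3 true — not all ✓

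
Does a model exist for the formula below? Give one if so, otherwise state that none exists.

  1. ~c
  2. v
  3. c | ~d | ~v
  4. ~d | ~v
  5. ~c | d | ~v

Unit clause (~c) forces c = False.
Unit clause (v) forces v = True.
In (c | ~d | ~v) only ~d is left, so d = False.
Check each clause:
  (~c): ~c holds.
  (v): v holds.
  (c | ~d | ~v): ~d holds.
  (~d | ~v): ~d holds.
  (~c | d | ~v): ~c holds.
All clauses satisfied.

d = False, c = False, v = True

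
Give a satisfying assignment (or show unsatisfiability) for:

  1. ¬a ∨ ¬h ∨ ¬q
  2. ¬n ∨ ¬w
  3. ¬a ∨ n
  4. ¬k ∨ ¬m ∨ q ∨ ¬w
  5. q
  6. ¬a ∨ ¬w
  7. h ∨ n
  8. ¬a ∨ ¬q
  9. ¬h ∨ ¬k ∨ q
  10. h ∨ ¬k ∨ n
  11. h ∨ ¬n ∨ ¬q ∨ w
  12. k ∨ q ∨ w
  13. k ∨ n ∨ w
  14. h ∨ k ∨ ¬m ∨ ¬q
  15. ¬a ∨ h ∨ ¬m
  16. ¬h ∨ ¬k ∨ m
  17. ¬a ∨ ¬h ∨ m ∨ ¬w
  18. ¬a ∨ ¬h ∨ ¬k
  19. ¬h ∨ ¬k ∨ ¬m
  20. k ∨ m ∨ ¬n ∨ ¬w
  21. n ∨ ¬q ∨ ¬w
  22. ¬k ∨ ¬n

Unit clause (q) forces q = True.
In (¬a ∨ ¬q) only ¬a is left, so a = False.
Set h = True.
Try n = False:
  (n ∨ ¬q ∨ ¬w) forces w = False.
  (k ∨ n ∨ w) forces k = True.
  (¬h ∨ ¬k ∨ m) forces m = True.
  clause (¬h ∨ ¬k ∨ ¬m) is falsified — backtrack.
So n = True.
  then (¬n ∨ ¬w) forces w = False.
  then (¬k ∨ ¬n) forces k = False.
Set m = False.
All clauses satisfied.

h = True; q = True; a = False; n = True; k = False; w = False; m = False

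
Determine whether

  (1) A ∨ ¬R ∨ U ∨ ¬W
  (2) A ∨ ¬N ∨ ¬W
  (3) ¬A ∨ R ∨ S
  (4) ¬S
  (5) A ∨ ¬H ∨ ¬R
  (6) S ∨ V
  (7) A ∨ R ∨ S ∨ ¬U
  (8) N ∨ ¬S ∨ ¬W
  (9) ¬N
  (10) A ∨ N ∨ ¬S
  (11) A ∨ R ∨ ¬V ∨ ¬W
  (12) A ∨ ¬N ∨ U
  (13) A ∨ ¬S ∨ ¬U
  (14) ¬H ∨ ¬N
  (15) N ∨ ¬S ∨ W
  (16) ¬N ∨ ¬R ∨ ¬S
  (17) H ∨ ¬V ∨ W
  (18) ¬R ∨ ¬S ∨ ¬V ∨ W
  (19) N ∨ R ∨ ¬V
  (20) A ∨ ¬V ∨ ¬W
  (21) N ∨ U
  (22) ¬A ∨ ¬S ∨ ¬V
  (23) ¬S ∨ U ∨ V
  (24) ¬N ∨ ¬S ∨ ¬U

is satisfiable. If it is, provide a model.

R: True; W: True; S: False; N: False; H: True; V: True; U: True; A: True

Unit clause (¬S) forces S = False.
In (S ∨ V) only V is left, so V = True.
Unit clause (¬N) forces N = False.
In (N ∨ R ∨ ¬V) only R is left, so R = True.
In (N ∨ U) only U is left, so U = True.
Set W = True.
  then (A ∨ ¬V ∨ ¬W) forces A = True.
Set H = True.
All clauses satisfied.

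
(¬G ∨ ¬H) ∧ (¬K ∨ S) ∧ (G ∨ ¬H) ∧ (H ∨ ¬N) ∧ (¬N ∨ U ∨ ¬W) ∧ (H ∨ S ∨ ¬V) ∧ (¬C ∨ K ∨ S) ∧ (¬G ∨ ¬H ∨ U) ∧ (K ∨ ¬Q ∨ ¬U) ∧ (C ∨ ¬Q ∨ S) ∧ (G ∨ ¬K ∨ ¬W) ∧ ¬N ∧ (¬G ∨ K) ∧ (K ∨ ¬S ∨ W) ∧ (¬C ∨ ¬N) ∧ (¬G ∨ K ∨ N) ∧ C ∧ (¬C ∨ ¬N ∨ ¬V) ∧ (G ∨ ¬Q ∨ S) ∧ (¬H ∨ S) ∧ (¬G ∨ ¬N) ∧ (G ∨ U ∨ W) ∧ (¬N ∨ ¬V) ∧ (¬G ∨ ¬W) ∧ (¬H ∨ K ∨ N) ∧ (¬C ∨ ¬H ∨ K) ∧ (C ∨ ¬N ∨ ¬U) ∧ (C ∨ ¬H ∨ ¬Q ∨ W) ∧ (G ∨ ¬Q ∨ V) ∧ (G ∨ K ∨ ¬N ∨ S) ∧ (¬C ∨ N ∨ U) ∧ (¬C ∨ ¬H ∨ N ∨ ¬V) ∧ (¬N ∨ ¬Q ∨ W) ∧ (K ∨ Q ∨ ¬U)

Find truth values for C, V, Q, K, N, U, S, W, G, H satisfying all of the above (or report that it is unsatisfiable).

Unit clause (¬N) forces N = False.
Unit clause (C) forces C = True.
In (¬C ∨ N ∨ U) only U is left, so U = True.
Set V = False.
Set Q = False.
  then (K ∨ Q ∨ ¬U) forces K = True.
  then (¬K ∨ S) forces S = True.
Try W = True:
  (G ∨ ¬K ∨ ¬W) forces G = True.
  clause (¬G ∨ ¬W) is falsified — backtrack.
So W = False.
Set G = True.
  then (¬G ∨ ¬H) forces H = False.
All clauses satisfied.

C=T, V=F, Q=F, K=T, N=F, U=T, S=T, W=F, G=T, H=F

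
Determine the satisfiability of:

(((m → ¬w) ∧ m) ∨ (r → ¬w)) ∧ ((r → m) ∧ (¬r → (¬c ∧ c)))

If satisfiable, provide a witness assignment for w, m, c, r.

w = False, m = True, c = False, r = True

  ((m → ¬w) ∧ m) ∨ (r → ¬w) = True
    (m → ¬w) ∧ m = True
      m → ¬w = True
        ¬w = True
    r → ¬w = True
      ¬w = True
  (r → m) ∧ (¬r → (¬c ∧ c)) = True
    r → m = True
    ¬r → (¬c ∧ c) = True
      ¬r = False
      ¬c ∧ c = False
        ¬c = True
Both conjuncts True, so the formula holds.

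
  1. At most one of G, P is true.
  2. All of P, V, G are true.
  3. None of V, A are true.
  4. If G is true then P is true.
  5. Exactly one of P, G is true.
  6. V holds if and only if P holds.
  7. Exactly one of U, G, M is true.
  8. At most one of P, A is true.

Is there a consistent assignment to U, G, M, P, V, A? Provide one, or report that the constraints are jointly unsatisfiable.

The formula is unsatisfiable.

Case V = True:
  Constraint (3) is violated (V=T) — contradiction.
Case V = False:
  Constraint (2) is violated (V=F) — contradiction.
Both cases fail — unsatisfiable.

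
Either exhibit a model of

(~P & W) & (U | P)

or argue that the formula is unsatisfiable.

U = True, P = False, W = True

  ~P & W = True
    ~P = True
  U | P = True
Both conjuncts True, so the formula holds.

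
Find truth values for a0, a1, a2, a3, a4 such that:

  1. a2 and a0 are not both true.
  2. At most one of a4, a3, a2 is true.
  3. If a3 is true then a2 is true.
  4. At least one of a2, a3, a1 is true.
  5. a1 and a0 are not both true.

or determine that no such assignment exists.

a0: False, a1: True, a2: False, a3: False, a4: True

  (1) a2=F, a0=F — not both ✓
  (2) {a4, a3, a2}: 1 true — at most one ✓
  (3) a3=F ⇒ a2: vacuous ✓
  (4) {a2, a3, a1}: 1 true — at least one ✓
  (5) a1=T, a0=F — not both ✓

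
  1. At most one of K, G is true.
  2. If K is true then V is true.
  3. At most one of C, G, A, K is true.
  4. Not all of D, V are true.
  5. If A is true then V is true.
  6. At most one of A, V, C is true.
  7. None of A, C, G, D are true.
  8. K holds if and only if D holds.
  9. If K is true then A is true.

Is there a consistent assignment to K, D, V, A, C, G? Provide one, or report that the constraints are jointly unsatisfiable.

K = False; D = False; V = True; A = False; C = False; G = False

  (1) {K, G}: 0 true — at most one ✓
  (2) K=F ⇒ V: vacuous ✓
  (3) {C, G, A, K}: 0 true — at most one ✓
  (4) {D, V}: 1/2 true — not all ✓
  (5) A=F ⇒ V: vacuous ✓
  (6) {A, V, C}: 1 true — at most one ✓
  (7) {A, C, G, D}: 0 true — none ✓
  (8) K=F, D=F — same ✓
  (9) K=F ⇒ A: vacuous ✓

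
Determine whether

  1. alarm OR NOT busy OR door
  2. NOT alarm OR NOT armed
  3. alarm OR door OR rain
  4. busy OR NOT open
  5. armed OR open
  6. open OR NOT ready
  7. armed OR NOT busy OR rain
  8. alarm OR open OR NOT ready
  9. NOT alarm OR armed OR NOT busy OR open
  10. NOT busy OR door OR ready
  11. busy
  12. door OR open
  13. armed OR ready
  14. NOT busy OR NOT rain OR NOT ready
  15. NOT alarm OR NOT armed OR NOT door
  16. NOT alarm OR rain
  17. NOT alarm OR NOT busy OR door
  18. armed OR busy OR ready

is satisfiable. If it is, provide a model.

rain = False, door = True, armed = True, ready = False, open = True, alarm = False, busy = True

Unit clause (busy) forces busy = True.
Set rain = False.
  then (armed OR NOT busy OR rain) forces armed = True.
  then (NOT alarm OR rain) forces alarm = False.
  then (alarm OR NOT busy OR door) forces door = True.
Set ready = False.
Set open = True.
All clauses satisfied.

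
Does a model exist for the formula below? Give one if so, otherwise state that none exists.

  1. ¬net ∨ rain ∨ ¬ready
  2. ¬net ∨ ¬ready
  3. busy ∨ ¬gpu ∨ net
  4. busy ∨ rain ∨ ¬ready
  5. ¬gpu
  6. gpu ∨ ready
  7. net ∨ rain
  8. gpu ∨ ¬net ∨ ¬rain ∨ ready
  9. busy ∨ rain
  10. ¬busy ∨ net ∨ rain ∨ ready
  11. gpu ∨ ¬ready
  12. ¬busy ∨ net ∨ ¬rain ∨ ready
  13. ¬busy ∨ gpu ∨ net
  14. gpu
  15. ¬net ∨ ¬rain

Case gpu = True:
  Clause (¬gpu) is falsified — contradiction.
Case gpu = False:
  Clause (gpu) is falsified — contradiction.
Both cases fail, so the formula is unsatisfiable.

The formula is unsatisfiable.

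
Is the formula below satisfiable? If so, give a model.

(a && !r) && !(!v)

v = True, a = True, r = False

  a && !r = True
    !r = True
  !(!v) = True
    !v = False
Both conjuncts True, so the formula holds.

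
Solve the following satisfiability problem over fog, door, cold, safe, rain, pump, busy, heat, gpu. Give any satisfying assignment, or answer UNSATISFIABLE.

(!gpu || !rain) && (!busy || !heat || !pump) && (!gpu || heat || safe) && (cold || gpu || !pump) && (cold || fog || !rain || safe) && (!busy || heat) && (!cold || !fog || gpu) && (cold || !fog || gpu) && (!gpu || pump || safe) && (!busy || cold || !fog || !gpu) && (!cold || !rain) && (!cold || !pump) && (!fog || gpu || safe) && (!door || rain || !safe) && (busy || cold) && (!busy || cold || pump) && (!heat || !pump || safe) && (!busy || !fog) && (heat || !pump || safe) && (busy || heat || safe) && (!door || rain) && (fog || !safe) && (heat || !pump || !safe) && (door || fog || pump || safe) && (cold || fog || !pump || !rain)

fog=T, door=F, cold=T, safe=T, rain=F, pump=F, busy=F, heat=T, gpu=T

Set fog = True.
  then (!busy || !fog) forces busy = False.
  then (busy || cold) forces cold = True.
  then (!cold || !fog || gpu) forces gpu = True.
  then (!cold || !rain) forces rain = False.
  then (!cold || !pump) forces pump = False.
  then (!door || rain) forces door = False.
  then (!gpu || pump || safe) forces safe = True.
Set heat = True.
All clauses satisfied.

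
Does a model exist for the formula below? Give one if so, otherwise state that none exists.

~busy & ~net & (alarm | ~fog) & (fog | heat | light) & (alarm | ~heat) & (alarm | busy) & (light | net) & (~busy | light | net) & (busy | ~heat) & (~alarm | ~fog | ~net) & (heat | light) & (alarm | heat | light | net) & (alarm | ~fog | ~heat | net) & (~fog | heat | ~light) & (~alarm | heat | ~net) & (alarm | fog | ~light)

heat: False; light: True; busy: False; alarm: True; net: False; fog: False

Unit clause (~busy) forces busy = False.
Unit clause (~net) forces net = False.
In (alarm | busy) only alarm is left, so alarm = True.
In (light | net) only light is left, so light = True.
In (busy | ~heat) only ~heat is left, so heat = False.
In (~fog | heat | ~light) only ~fog is left, so fog = False.
All clauses satisfied.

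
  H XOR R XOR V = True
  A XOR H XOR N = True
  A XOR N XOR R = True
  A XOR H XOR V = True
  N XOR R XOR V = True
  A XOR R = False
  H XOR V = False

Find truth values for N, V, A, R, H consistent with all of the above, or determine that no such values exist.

N = True; V = True; A = True; R = True; H = True

H XOR R XOR V = T XOR T XOR T = True ✓
A XOR H XOR N = T XOR T XOR T = True ✓
A XOR N XOR R = T XOR T XOR T = True ✓
A XOR H XOR V = T XOR T XOR T = True ✓
N XOR R XOR V = T XOR T XOR T = True ✓
A XOR R = T XOR T = False ✓
H XOR V = T XOR T = False ✓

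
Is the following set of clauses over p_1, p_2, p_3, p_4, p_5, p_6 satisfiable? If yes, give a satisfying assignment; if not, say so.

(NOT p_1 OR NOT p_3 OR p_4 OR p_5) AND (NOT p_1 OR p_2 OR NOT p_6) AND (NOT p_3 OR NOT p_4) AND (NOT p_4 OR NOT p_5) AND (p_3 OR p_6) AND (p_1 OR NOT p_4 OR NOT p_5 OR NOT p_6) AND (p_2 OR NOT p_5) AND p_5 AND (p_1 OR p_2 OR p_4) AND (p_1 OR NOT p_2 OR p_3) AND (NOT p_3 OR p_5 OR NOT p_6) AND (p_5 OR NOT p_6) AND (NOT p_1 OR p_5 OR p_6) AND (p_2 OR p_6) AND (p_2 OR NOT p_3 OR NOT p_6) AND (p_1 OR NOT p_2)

p_1: True, p_2: True, p_3: True, p_4: False, p_5: True, p_6: False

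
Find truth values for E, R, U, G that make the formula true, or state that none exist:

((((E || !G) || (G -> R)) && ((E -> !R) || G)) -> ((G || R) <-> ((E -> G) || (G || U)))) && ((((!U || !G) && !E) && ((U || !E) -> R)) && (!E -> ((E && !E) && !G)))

The formula is unsatisfiable.

Case E = True: the conjunct !E is False.
Case E = False: the conjunct !E -> ((E && !E) && !G) becomes !False -> (False && !G) = False.
Both cases fail — unsatisfiable.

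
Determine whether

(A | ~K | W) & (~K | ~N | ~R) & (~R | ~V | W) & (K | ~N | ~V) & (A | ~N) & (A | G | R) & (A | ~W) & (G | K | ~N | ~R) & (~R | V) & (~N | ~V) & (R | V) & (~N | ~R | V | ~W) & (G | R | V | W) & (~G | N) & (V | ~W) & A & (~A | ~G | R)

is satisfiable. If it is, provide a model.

R = True, K = False, A = True, V = True, N = False, W = True, G = False

Unit clause (A) forces A = True.
Set R = True.
  then (~R | V) forces V = True.
  then (~N | ~V) forces N = False.
  then (~G | N) forces G = False.
  then (~R | ~V | W) forces W = True.
Set K = False.
All clauses satisfied.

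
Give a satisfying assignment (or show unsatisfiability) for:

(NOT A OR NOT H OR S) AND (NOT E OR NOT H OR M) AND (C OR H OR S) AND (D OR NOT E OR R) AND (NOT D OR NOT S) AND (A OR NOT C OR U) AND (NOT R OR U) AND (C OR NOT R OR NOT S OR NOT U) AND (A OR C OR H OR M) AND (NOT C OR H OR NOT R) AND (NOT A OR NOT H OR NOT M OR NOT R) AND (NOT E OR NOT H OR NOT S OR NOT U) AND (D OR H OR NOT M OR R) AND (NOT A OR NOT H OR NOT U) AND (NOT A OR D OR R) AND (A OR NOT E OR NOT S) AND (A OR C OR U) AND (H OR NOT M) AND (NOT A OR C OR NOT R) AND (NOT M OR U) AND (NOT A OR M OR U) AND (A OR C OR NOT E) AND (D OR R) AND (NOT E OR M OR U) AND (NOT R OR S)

S = False, E = True, U = True, C = True, A = False, H = True, D = True, M = True, R = False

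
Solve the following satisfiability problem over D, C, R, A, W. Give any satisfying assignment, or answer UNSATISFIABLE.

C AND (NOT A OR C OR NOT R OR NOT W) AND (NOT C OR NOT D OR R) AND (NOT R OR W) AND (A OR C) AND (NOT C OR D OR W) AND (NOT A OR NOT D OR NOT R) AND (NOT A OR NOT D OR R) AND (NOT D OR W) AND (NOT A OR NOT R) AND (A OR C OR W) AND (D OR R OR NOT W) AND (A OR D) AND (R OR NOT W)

Unit clause (C) forces C = True.
Try D = False:
  (NOT C OR D OR W) forces W = True.
  (D OR R OR NOT W) forces R = True.
  (NOT A OR NOT R) forces A = False.
  clause (A OR D) is falsified — backtrack.
So D = True.
  then (NOT C OR NOT D OR R) forces R = True.
  then (NOT R OR W) forces W = True.
  then (NOT A OR NOT D OR NOT R) forces A = False.
All clauses satisfied.

D = True; C = True; R = True; A = False; W = True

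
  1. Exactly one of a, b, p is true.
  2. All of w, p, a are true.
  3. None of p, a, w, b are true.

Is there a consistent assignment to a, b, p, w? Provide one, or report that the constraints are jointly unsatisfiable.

Unsatisfiable — no assignment works.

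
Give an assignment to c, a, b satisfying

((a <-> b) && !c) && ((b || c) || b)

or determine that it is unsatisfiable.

c = False, a = True, b = True

  (a <-> b) && !c = True
    a <-> b = True
    !c = True
  (b || c) || b = True
    b || c = True
Both conjuncts True, so the formula holds.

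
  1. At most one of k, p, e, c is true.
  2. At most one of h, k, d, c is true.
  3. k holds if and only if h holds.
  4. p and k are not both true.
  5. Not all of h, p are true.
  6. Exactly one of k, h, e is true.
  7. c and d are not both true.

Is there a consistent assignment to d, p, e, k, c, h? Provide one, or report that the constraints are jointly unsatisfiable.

d=F; p=F; e=T; k=F; c=F; h=F

  (1) {k, p, e, c}: 1 true — at most one ✓
  (2) {h, k, d, c}: 0 true — at most one ✓
  (3) k=F, h=F — same ✓
  (4) p=F, k=F — not both ✓
  (5) {h, p}: 0/2 true — not all ✓
  (6) {k, h, e}: 1 true — exactly one ✓
  (7) c=F, d=F — not both ✓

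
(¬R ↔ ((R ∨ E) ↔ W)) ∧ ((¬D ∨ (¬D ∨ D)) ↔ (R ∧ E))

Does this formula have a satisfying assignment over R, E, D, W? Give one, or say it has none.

R = True, E = True, D = True, W = False

  ¬R ↔ ((R ∨ E) ↔ W) = True
    ¬R = False
    (R ∨ E) ↔ W = False
      R ∨ E = True
  (¬D ∨ (¬D ∨ D)) ↔ (R ∧ E) = True
    ¬D ∨ (¬D ∨ D) = True
      ¬D = False
      ¬D ∨ D = True
        ¬D = False
    R ∧ E = True
Both conjuncts True, so the formula holds.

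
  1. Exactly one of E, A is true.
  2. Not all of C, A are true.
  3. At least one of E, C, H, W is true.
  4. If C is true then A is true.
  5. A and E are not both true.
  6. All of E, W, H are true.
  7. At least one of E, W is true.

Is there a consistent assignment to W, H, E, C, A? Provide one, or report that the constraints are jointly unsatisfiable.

W = True, H = True, E = True, C = False, A = False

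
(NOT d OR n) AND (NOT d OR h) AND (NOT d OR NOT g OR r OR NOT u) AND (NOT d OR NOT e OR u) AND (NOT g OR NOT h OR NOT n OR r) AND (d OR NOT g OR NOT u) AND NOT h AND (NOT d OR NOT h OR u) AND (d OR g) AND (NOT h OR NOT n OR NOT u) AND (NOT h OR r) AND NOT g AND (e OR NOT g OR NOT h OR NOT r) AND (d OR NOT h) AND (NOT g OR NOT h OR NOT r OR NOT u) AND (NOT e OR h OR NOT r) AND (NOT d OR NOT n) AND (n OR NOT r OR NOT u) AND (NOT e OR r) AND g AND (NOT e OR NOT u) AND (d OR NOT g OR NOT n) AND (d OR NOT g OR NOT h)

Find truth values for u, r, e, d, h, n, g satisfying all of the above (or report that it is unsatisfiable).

No satisfying assignment exists.

Case g = True:
  Clause (NOT g) is falsified — contradiction.
Case g = False:
  Clause (g) is falsified — contradiction.
Both cases fail, so the formula is unsatisfiable.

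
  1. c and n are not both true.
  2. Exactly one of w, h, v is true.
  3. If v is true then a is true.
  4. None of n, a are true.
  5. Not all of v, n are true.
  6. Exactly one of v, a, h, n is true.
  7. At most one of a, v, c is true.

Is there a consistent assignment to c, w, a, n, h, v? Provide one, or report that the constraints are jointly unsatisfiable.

c = True; w = False; a = False; n = False; h = True; v = False

  (1) c=T, n=F — not both ✓
  (2) {w, h, v}: 1 true — exactly one ✓
  (3) v=F ⇒ a: vacuous ✓
  (4) {n, a}: 0 true — none ✓
  (5) {v, n}: 0/2 true — not all ✓
  (6) {v, a, h, n}: 1 true — exactly one ✓
  (7) {a, v, c}: 1 true — at most one ✓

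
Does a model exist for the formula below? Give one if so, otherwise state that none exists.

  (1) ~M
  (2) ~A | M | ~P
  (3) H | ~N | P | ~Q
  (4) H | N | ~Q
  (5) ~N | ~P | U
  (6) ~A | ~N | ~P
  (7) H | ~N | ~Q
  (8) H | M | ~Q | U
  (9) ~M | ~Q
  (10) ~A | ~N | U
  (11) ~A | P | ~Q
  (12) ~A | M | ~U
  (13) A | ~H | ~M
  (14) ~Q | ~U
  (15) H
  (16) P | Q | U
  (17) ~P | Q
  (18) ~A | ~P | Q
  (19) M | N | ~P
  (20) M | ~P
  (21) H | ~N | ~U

U=F; H=T; M=F; Q=T; A=F; N=F; P=F

Unit clause (~M) forces M = False.
Unit clause (H) forces H = True.
In (M | ~P) only ~P is left, so P = False.
Set U = False.
  then (P | Q | U) forces Q = True.
  then (~A | P | ~Q) forces A = False.
Set N = False.
All clauses satisfied.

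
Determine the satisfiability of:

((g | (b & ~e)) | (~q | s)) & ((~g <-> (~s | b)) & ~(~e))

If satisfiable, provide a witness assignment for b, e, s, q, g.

b = False, e = True, s = False, q = False, g = False

  (g | (b & ~e)) | (~q | s) = True
    g | (b & ~e) = False
      b & ~e = False
        ~e = False
    ~q | s = True
      ~q = True
  (~g <-> (~s | b)) & ~(~e) = True
    ~g <-> (~s | b) = True
      ~g = True
      ~s | b = True
        ~s = True
    ~(~e) = True
      ~e = False
Both conjuncts True, so the formula holds.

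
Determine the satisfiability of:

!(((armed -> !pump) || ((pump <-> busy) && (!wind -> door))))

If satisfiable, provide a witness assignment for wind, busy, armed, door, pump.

wind = False, busy = False, armed = True, door = True, pump = True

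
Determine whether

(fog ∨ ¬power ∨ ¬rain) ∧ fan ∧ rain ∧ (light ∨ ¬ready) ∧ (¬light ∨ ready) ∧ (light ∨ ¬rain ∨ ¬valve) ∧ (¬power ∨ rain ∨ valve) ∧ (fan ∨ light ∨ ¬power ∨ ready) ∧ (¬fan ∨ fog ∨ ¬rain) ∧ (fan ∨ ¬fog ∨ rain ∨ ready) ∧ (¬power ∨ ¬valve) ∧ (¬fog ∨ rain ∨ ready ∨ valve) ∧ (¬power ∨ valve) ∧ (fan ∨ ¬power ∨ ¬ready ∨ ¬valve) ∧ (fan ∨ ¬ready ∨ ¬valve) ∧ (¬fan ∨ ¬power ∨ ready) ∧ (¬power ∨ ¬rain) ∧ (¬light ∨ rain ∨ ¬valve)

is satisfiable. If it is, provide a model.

Unit clause (fan) forces fan = True.
Unit clause (rain) forces rain = True.
In (¬fan ∨ fog ∨ ¬rain) only fog is left, so fog = True.
In (¬power ∨ ¬rain) only ¬power is left, so power = False.
Set light = False.
  then (light ∨ ¬ready) forces ready = False.
  then (light ∨ ¬rain ∨ ¬valve) forces valve = False.
All clauses satisfied.

fog = True, light = False, valve = False, power = False, ready = False, rain = True, fan = True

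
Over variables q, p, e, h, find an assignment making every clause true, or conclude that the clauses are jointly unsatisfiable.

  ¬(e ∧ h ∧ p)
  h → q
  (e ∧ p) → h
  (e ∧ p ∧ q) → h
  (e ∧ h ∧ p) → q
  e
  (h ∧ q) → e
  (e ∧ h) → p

Unit clause (e) forces e = True.
Set q = True.
Try p = True:
  (¬e ∨ ¬h ∨ ¬p) forces h = False.
  clause (¬e ∨ h ∨ ¬p ∨ ¬q) is falsified — backtrack.
So p = False.
  then (¬e ∨ ¬h ∨ p) forces h = False.
Check each clause:
  (e): e holds.
  (¬e ∨ ¬h ∨ ¬p): ¬h holds.
  (e ∨ ¬h ∨ ¬q): e holds.
  (¬e ∨ h ∨ ¬p ∨ ¬q): ¬p holds.
  (¬e ∨ ¬h ∨ ¬p ∨ q): ¬h holds.
  (¬e ∨ ¬h ∨ p): ¬h holds.
  (¬h ∨ q): ¬h holds.
  (¬e ∨ h ∨ ¬p): ¬p holds.
All clauses satisfied.

q=T, p=F, e=T, h=F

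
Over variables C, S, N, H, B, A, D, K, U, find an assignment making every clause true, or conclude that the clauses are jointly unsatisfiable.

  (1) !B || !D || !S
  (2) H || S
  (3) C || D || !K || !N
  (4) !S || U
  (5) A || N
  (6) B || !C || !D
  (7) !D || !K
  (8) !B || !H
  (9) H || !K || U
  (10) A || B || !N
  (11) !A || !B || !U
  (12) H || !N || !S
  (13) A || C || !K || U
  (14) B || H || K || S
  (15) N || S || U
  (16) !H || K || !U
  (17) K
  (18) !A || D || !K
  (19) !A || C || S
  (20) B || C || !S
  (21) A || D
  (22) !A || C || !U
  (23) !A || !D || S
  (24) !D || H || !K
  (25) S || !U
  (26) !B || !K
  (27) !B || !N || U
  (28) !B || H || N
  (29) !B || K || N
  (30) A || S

Unsatisfiable — no assignment works.

Case K = True:
  (!D || !K) forces D = False.
  (!A || D || !K) forces A = False.
  Clause (A || D) is falsified — contradiction.
Case K = False:
  Clause (K) is falsified — contradiction.
Both cases fail, so the formula is unsatisfiable.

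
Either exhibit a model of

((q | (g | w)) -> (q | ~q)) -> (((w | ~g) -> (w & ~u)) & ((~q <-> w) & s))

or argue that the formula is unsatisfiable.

w = True; g = False; u = False; q = False; s = True

  ((q | (g | w)) -> (q | ~q)) -> (((w | ~g) -> (w & ~u)) & ((~q <-> w) & s)) = True
    (q | (g | w)) -> (q | ~q) = True
      q | (g | w) = True
        g | w = True
      q | ~q = True
        ~q = True
    ((w | ~g) -> (w & ~u)) & ((~q <-> w) & s) = True
      (w | ~g) -> (w & ~u) = True
        w | ~g = True
          ~g = True
        w & ~u = True
          ~u = True
      (~q <-> w) & s = True
        ~q <-> w = True
          ~q = True
The formula evaluates to True.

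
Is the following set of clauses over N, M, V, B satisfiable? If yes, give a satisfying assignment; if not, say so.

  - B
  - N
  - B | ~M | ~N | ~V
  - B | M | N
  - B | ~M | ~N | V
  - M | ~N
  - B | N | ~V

N = True; M = True; V = True; B = True

Unit clause (B) forces B = True.
Unit clause (N) forces N = True.
In (M | ~N) only M is left, so M = True.
Set V = True.
Check each clause:
  (B): B holds.
  (N): N holds.
  (B | ~M | ~N | ~V): B holds.
  (B | M | N): B holds.
  (B | ~M | ~N | V): B holds.
  (M | ~N): M holds.
  (B | N | ~V): B holds.
All clauses satisfied.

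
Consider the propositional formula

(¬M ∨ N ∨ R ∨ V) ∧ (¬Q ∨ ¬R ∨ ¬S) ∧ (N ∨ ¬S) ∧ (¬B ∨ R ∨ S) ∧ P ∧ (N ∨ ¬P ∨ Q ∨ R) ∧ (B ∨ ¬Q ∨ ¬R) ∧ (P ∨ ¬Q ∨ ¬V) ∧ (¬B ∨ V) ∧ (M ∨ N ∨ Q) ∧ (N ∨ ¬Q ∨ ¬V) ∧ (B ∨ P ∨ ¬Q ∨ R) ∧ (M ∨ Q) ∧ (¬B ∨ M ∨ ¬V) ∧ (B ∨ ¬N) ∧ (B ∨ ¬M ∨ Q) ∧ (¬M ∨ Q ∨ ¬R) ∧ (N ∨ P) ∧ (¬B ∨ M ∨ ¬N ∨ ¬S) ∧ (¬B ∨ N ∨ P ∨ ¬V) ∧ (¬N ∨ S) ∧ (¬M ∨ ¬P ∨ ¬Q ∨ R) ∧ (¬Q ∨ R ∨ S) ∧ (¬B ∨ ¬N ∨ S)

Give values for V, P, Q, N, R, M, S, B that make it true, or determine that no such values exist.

V: True; P: True; Q: False; N: True; R: False; M: True; S: True; B: True

Unit clause (P) forces P = True.
Set V = True.
Set Q = False.
  then (M ∨ Q) forces M = True.
  then (B ∨ ¬M ∨ Q) forces B = True.
  then (¬M ∨ Q ∨ ¬R) forces R = False.
  then (¬B ∨ R ∨ S) forces S = True.
  then (N ∨ ¬P ∨ Q ∨ R) forces N = True.
All clauses satisfied.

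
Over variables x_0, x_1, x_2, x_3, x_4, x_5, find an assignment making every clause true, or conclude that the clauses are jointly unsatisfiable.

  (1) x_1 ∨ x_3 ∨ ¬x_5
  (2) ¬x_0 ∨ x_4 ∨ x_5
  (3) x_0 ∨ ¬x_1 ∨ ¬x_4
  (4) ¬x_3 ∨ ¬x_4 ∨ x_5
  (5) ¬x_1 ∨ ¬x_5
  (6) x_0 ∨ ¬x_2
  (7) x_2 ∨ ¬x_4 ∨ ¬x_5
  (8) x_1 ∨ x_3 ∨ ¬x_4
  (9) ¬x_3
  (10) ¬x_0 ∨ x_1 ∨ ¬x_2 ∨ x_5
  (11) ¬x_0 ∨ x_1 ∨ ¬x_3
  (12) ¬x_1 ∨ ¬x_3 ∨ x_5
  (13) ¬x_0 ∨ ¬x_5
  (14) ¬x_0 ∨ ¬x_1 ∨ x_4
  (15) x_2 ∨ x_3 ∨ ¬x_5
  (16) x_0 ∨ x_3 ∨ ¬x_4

x_0 = True; x_1 = True; x_2 = True; x_3 = False; x_4 = True; x_5 = False

Unit clause (¬x_3) forces x_3 = False.
Set x_0 = True.
  then (¬x_0 ∨ ¬x_5) forces x_5 = False.
  then (¬x_0 ∨ x_4 ∨ x_5) forces x_4 = True.
  then (x_1 ∨ x_3 ∨ ¬x_4) forces x_1 = True.
Set x_2 = True.
All clauses satisfied.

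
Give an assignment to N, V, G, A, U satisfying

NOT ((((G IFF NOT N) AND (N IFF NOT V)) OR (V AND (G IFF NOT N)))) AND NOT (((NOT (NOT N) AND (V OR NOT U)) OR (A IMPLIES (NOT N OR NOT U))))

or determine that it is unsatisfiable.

N=T, V=F, G=T, A=T, U=T

  NOT ((((G IFF NOT N) AND (N IFF NOT V)) OR (V AND (G IFF NOT N)))) = True
    ((G IFF NOT N) AND (N IFF NOT V)) OR (V AND (G IFF NOT N)) = False
      (G IFF NOT N) AND (N IFF NOT V) = False
        G IFF NOT N = False
          NOT N = False
        N IFF NOT V = True
          NOT V = True
      V AND (G IFF NOT N) = False
        G IFF NOT N = False
          NOT N = False
  NOT (((NOT (NOT N) AND (V OR NOT U)) OR (A IMPLIES (NOT N OR NOT U)))) = True
    (NOT (NOT N) AND (V OR NOT U)) OR (A IMPLIES (NOT N OR NOT U)) = False
      NOT (NOT N) AND (V OR NOT U) = False
        NOT (NOT N) = True
          NOT N = False
        V OR NOT U = False
          NOT U = False
      A IMPLIES (NOT N OR NOT U) = False
        NOT N OR NOT U = False
          NOT N = False
          NOT U = False
Both conjuncts True, so the formula holds.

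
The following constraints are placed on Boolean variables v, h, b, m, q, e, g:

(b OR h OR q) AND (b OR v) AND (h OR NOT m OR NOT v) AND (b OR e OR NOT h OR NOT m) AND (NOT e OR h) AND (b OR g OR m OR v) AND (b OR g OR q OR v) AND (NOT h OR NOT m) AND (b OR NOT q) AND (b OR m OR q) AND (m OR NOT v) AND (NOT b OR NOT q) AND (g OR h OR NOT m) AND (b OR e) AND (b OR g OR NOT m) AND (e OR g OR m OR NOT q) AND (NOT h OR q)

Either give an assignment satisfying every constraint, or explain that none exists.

Try v = True:
  (m OR NOT v) forces m = True.
  (h OR NOT m OR NOT v) forces h = True.
  clause (NOT h OR NOT m) is falsified — backtrack.
So v = False.
  then (b OR v) forces b = True.
  then (NOT b OR NOT q) forces q = False.
  then (NOT h OR q) forces h = False.
  then (NOT e OR h) forces e = False.
Set m = True.
  then (g OR h OR NOT m) forces g = True.
All clauses satisfied.

v: False, h: False, b: True, m: True, q: False, e: False, g: True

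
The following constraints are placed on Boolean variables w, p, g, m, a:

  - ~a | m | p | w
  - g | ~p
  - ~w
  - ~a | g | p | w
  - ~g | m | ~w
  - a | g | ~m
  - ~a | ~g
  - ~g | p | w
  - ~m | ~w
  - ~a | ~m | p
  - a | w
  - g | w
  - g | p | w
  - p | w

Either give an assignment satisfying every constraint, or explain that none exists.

Unsatisfiable

Case w = True:
  Clause (~w) is falsified — contradiction.
Case w = False:
  (a | w) forces a = True.
  (~a | ~g) forces g = False.
  Clause (g | w) is falsified — contradiction.
Both cases fail, so the formula is unsatisfiable.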